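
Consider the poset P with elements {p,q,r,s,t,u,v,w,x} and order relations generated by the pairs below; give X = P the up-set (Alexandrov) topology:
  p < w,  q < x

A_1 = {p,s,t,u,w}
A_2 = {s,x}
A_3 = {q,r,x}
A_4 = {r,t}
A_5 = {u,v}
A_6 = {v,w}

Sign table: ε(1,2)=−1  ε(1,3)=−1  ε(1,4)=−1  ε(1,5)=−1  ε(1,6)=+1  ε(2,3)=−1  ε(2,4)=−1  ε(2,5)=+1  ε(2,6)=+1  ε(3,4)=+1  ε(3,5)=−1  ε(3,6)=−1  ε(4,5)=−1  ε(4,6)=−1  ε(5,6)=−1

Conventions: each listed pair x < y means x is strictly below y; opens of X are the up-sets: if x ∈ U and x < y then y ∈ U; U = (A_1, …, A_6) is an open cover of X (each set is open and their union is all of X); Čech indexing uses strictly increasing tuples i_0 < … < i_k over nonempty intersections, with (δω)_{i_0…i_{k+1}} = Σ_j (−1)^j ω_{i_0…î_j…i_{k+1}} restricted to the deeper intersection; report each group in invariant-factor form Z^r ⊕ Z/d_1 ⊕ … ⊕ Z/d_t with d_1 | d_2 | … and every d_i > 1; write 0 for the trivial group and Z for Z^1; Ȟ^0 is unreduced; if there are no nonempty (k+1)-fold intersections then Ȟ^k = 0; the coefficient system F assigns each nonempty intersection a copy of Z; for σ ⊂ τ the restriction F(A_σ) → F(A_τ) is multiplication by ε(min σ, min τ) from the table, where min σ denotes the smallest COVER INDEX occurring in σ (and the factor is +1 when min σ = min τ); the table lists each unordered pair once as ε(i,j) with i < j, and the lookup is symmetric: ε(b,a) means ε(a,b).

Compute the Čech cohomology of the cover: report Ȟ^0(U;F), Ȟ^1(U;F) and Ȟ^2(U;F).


Ȟ^0(U;F) ≅ 0, Ȟ^1(U;F) ≅ Z ⊕ Z/2, Ȟ^2(U;F) ≅ 0

nerve of the cover:
  A12={s} A14={t} A15={u} A16={w} A23={x} A34={r} A56={v}
C dims 6,7; δ0: rk 6, SNF 1^5·2
Ȟ^0 = (6 − 6) − 0 = 0, so Ȟ^0 ≅ 0
Ȟ^1 = (7 − 0) − 6 = 1 plus torsion [2], so Ȟ^1 ≅ Z ⊕ Z/2
Ȟ^2 = (0 − 0) − 0 = 0, so Ȟ^2 ≅ 0


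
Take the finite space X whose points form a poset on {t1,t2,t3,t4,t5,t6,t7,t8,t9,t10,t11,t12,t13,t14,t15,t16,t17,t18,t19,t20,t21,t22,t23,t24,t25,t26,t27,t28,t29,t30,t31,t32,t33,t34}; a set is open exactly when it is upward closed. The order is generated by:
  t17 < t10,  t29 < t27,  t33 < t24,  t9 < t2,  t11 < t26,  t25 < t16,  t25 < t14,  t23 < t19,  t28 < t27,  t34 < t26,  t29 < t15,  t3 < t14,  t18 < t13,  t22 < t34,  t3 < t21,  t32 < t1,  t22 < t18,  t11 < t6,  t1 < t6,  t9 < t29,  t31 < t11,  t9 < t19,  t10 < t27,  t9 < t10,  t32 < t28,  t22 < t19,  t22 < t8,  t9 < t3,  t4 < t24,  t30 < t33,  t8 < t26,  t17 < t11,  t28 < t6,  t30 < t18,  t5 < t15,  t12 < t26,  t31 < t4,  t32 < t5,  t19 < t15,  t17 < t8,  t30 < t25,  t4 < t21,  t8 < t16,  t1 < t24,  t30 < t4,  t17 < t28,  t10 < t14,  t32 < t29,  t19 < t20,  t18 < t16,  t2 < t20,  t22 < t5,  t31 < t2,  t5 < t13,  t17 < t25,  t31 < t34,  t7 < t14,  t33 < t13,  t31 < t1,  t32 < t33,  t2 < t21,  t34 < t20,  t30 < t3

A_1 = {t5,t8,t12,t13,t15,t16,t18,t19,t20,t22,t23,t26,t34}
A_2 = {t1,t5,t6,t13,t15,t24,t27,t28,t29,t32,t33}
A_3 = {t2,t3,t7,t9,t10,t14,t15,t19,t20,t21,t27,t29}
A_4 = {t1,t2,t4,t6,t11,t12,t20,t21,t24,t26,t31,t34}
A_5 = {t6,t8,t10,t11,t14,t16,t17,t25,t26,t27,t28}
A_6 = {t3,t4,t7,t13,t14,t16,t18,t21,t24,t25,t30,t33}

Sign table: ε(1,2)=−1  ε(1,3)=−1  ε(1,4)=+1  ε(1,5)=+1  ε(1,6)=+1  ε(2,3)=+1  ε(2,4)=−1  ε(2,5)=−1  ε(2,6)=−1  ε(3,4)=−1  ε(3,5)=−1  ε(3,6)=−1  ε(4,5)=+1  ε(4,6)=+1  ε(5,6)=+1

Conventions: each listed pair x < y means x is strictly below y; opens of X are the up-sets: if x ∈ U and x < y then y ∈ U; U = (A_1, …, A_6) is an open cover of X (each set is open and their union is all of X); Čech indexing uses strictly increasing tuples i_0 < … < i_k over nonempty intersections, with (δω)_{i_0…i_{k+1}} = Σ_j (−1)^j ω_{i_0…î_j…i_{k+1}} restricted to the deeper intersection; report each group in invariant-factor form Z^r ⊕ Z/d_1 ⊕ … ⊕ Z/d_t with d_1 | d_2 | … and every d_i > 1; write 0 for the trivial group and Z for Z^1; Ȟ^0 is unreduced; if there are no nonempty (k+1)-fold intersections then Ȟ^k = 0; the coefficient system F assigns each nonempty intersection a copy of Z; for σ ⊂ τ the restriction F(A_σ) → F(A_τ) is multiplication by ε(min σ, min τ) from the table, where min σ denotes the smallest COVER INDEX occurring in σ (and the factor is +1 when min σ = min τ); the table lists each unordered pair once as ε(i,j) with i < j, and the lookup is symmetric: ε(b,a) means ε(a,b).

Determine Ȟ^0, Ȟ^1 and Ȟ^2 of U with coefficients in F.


Ȟ^0 ≅ Z; Ȟ^1 ≅ 0; Ȟ^2 ≅ Z/2

nerve of the cover:
  A12={t5,t13,t15} A13={t15,t19,t20} A14={t12,t20,t26,t34} A15={t8,t16,t26} A16={t13,t16,t18} A23={t15,t27,t29} A24={t1,t6,t24} A25={t6,t27,t28} A26={t13,t24,t33} A34={t2,t20,t21} A35={t10,t14,t27} A36={t3,t7,t14,t21} A45={t6,t11,t26} A46={t4,t21,t24} A56={t14,t16,t25}
  A123={t15} A126={t13} A134={t20} A145={t26} A156={t16} A235={t27} A245={t6} A246={t24} A346={t21} A356={t14}
C dims 6,15,10; δ0: rk 5, SNF 1^5; δ1: rk 10, SNF 1^9·2
Ȟ^0 = (6 − 5) − 0 = 1, so Ȟ^0 ≅ Z
Ȟ^1 = (15 − 10) − 5 = 0, so Ȟ^1 ≅ 0
Ȟ^2 = (10 − 0) − 10 = 0 plus torsion [2], so Ȟ^2 ≅ Z/2


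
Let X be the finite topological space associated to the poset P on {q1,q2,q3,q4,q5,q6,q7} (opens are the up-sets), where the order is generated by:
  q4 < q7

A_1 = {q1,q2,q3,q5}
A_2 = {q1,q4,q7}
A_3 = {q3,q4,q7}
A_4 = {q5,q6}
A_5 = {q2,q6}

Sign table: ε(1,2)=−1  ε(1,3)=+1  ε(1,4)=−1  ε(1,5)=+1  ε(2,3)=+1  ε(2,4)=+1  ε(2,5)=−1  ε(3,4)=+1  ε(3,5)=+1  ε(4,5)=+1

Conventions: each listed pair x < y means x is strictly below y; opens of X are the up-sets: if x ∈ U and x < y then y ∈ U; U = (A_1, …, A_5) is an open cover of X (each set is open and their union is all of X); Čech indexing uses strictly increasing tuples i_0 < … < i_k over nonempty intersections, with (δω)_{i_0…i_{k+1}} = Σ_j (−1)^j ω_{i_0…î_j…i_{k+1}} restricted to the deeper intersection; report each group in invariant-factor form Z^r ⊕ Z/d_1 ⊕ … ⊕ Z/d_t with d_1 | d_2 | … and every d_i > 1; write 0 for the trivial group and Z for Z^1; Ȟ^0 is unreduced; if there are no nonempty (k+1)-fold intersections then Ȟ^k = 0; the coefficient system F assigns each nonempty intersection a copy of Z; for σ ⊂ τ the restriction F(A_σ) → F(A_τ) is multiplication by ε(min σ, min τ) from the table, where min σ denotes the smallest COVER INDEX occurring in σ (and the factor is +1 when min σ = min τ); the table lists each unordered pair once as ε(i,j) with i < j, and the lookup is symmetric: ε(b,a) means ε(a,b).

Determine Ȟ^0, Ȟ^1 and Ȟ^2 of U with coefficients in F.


nonempty overlaps:
  A12={q1} A13={q3} A14={q5} A15={q2} A23={q4,q7} A45={q6}
C dims 5,6; δ0: rk 5, SNF 1^4·2
degree 0: 5−5−0 = 0 → Ȟ^0 ≅ 0
degree 1: 6−0−5 = 1 plus torsion [2] → Ȟ^1 ≅ Z ⊕ Z/2
degree 2: 0−0−0 = 0 → Ȟ^2 ≅ 0

Ȟ^0 ≅ 0,  Ȟ^1 ≅ Z ⊕ Z/2,  Ȟ^2 ≅ 0


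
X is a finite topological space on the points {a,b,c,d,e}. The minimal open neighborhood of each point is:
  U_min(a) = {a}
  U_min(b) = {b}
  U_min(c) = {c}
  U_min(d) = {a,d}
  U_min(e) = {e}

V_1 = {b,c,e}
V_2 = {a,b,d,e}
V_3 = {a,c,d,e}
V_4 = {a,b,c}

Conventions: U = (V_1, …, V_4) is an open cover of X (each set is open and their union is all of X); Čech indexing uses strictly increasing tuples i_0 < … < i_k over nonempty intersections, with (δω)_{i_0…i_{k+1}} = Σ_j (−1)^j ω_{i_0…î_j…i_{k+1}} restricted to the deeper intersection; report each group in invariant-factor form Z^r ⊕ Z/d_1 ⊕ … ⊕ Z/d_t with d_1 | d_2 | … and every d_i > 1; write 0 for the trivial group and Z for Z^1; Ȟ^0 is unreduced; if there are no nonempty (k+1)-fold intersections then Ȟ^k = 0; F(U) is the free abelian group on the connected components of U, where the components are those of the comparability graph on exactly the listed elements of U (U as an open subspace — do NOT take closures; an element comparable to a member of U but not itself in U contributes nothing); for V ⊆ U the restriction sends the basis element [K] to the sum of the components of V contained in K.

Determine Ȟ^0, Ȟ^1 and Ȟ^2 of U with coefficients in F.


nerve of the cover:
  V12={b,e} V13={c,e} V14={b,c} V23={a,d,e} V24={a,b} V34={a,c}
  V123={e} V124={b} V134={c} V234={a}
components per intersection:
  V1: {b} {c} {e}
  V2: {a,d} {b} {e}
  V3: {a,d} {c} {e}
  V4: {a} {b} {c}
  V12: {b} {e}
  V13: {c} {e}
  V14: {b} {c}
  V23: {a,d} {e}
  V24: {a} {b}
  V34: {a} {c}
  V123: {e}
  V124: {b}
  V134: {c}
  V234: {a}
C dims 12,12,4; δ0: rk 8, SNF 1^8; δ1: rk 4, SNF 1^4
Ȟ^0 = (12 − 8) − 0 = 4, so Ȟ^0 ≅ Z^4
Ȟ^1 = (12 − 4) − 8 = 0, so Ȟ^1 ≅ 0
Ȟ^2 = (4 − 0) − 4 = 0, so Ȟ^2 ≅ 0

Ȟ^0 ≅ Z^4; Ȟ^1 ≅ 0; Ȟ^2 ≅ 0


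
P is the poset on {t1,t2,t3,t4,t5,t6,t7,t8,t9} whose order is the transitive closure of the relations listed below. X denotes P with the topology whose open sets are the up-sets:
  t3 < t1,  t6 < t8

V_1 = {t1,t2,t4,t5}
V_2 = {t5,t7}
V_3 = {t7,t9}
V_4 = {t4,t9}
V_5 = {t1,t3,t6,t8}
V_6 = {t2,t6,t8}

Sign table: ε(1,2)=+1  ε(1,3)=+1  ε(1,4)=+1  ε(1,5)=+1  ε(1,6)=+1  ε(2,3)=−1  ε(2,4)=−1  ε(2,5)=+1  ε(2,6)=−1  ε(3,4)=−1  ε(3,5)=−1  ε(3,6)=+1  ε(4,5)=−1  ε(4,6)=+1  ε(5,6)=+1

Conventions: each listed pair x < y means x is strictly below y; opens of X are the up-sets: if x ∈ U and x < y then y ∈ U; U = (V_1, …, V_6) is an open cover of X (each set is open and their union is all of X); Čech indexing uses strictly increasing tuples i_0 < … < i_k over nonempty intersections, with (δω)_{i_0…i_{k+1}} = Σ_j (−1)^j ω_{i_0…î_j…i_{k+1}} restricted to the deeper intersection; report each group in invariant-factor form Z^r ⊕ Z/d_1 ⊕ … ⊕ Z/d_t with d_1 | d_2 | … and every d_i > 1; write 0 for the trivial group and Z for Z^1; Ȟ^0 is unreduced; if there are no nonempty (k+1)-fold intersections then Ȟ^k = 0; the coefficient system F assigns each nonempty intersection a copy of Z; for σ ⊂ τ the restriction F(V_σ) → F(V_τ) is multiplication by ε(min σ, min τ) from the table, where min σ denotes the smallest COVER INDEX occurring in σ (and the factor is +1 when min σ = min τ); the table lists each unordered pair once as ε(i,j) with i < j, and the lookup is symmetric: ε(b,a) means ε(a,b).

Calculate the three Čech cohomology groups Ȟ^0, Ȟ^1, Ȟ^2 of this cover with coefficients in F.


Ȟ^0 ≅ Z, Ȟ^1 ≅ Z^2 and Ȟ^2 ≅ 0

nerve simplices:
  V12={t5} V14={t4} V15={t1} V16={t2} V23={t7} V34={t9} V56={t6,t8}
C dims 6,7; δ0: rk 5, SNF 1^5
degree 0: 6−5−0 = 1 → Ȟ^0 ≅ Z
degree 1: 7−0−5 = 2 → Ȟ^1 ≅ Z^2
degree 2: 0−0−0 = 0 → Ȟ^2 ≅ 0


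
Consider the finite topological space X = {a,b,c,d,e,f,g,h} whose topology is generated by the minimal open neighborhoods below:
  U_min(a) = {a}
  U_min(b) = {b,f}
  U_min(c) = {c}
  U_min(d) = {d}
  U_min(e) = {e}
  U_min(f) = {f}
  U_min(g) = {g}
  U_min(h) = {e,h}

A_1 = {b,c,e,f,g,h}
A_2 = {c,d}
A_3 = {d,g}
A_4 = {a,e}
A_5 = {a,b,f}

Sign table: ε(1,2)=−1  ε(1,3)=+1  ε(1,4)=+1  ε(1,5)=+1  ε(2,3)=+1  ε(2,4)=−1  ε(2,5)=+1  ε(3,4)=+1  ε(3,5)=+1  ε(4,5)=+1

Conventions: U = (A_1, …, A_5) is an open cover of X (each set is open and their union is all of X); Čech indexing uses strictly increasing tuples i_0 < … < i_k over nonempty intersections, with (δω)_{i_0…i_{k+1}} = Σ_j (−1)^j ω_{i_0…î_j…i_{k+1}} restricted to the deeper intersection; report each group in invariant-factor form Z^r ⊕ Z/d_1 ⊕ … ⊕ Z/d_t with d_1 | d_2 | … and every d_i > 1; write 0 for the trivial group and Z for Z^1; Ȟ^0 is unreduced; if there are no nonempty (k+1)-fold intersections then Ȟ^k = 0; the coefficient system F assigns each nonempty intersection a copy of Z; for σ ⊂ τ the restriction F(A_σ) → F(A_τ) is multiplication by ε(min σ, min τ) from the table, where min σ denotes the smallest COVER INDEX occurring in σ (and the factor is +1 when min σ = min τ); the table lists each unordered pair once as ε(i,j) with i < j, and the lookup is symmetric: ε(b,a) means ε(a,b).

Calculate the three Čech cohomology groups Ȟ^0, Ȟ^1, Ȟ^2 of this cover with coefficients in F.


Ȟ^0(U;F) ≅ 0, Ȟ^1(U;F) ≅ Z ⊕ Z/2, Ȟ^2(U;F) ≅ 0

nonempty overlaps:
  A12={c} A13={g} A14={e} A15={b,f} A23={d} A45={a}
C dims 5,6; δ0: rk 5, SNF 1^4·2
degree 0: 5−5−0 = 0 → Ȟ^0 ≅ 0
degree 1: 6−0−5 = 1 plus torsion [2] → Ȟ^1 ≅ Z ⊕ Z/2
degree 2: 0−0−0 = 0 → Ȟ^2 ≅ 0


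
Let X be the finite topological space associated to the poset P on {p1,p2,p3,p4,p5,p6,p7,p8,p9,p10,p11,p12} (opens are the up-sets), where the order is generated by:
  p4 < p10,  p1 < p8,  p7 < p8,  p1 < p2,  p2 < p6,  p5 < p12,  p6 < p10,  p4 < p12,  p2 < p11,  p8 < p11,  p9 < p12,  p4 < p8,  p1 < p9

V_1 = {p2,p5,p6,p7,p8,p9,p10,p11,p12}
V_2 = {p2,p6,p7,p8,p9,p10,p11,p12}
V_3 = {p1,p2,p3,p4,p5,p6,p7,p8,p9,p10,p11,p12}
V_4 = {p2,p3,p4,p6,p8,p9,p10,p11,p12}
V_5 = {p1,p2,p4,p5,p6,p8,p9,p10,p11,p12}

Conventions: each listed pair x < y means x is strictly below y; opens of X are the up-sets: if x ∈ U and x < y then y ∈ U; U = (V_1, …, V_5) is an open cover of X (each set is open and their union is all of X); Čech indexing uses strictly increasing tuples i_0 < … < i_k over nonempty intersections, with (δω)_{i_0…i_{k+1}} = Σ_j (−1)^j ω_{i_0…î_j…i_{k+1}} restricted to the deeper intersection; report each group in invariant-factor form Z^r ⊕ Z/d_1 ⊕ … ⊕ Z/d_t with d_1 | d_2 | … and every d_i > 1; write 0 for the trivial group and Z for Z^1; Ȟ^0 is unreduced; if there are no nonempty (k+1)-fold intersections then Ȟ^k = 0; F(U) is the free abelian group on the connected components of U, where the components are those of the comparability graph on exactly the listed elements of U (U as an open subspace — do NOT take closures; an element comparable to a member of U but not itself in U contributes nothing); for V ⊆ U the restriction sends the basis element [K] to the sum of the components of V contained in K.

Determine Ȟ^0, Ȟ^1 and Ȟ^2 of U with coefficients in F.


Ȟ^0(U;F) ≅ Z^2,  Ȟ^1(U;F) ≅ 0,  Ȟ^2(U;F) ≅ 0

nonempty overlaps:
  V12={p2,p6,p7,p8,p9,p10,p11,p12} V13={p2,p5,p6,p7,p8,p9,p10,p11,p12} V14={p2,p6,p8,p9,p10,p11,p12} V15={p2,p5,p6,p8,p9,p10,p11,p12} V23={p2,p6,p7,p8,p9,p10,p11,p12} V24={p2,p6,p8,p9,p10,p11,p12} V25={p2,p6,p8,p9,p10,p11,p12} V34={p2,p3,p4,p6,p8,p9,p10,p11,p12} V35={p1,p2,p4,p5,p6,p8,p9,p10,p11,p12} V45={p2,p4,p6,p8,p9,p10,p11,p12}
  V123={p2,p6,p7,p8,p9,p10,p11,p12} V124={p2,p6,p8,p9,p10,p11,p12} V125={p2,p6,p8,p9,p10,p11,p12} V134={p2,p6,p8,p9,p10,p11,p12} V135={p2,p5,p6,p8,p9,p10,p11,p12} V145={p2,p6,p8,p9,p10,p11,p12} V234={p2,p6,p8,p9,p10,p11,p12} V235={p2,p6,p8,p9,p10,p11,p12} V245={p2,p6,p8,p9,p10,p11,p12} V345={p2,p4,p6,p8,p9,p10,p11,p12}
  V1234={p2,p6,p8,p9,p10,p11,p12} V1235={p2,p6,p8,p9,p10,p11,p12} V1245={p2,p6,p8,p9,p10,p11,p12} V1345={p2,p6,p8,p9,p10,p11,p12} V2345={p2,p6,p8,p9,p10,p11,p12}
  V12345={p2,p6,p8,p9,p10,p11,p12}
components per intersection:
  V1: {p2,p6,p7,p8,p10,p11} {p5,p9,p12}
  V2: {p2,p6,p7,p8,p10,p11} {p9,p12}
  V3: {p1,p2,p4,p5,p6,p7,p8,p9,p10,p11,p12} {p3}
  V4: {p2,p4,p6,p8,p9,p10,p11,p12} {p3}
  V5: {p1,p2,p4,p5,p6,p8,p9,p10,p11,p12}
  V12: {p2,p6,p7,p8,p10,p11} {p9,p12}
  V13: {p2,p6,p7,p8,p10,p11} {p5,p9,p12}
  V14: {p2,p6,p8,p10,p11} {p9,p12}
  V15: {p2,p6,p8,p10,p11} {p5,p9,p12}
  V23: {p2,p6,p7,p8,p10,p11} {p9,p12}
  V24: {p2,p6,p8,p10,p11} {p9,p12}
  V25: {p2,p6,p8,p10,p11} {p9,p12}
  V34: {p2,p4,p6,p8,p9,p10,p11,p12} {p3}
  V35: {p1,p2,p4,p5,p6,p8,p9,p10,p11,p12}
  V45: {p2,p4,p6,p8,p9,p10,p11,p12}
  V123: {p2,p6,p7,p8,p10,p11} {p9,p12}
  V124: {p2,p6,p8,p10,p11} {p9,p12}
  V125: {p2,p6,p8,p10,p11} {p9,p12}
  V134: {p2,p6,p8,p10,p11} {p9,p12}
  V135: {p2,p6,p8,p10,p11} {p5,p9,p12}
  V145: {p2,p6,p8,p10,p11} {p9,p12}
  V234: {p2,p6,p8,p10,p11} {p9,p12}
  V235: {p2,p6,p8,p10,p11} {p9,p12}
  V245: {p2,p6,p8,p10,p11} {p9,p12}
  V345: {p2,p4,p6,p8,p9,p10,p11,p12}
  V1234: {p2,p6,p8,p10,p11} {p9,p12}
  V1235: {p2,p6,p8,p10,p11} {p9,p12}
  V1245: {p2,p6,p8,p10,p11} {p9,p12}
  V1345: {p2,p6,p8,p10,p11} {p9,p12}
  V2345: {p2,p6,p8,p10,p11} {p9,p12}
  V12345: {p2,p6,p8,p10,p11} {p9,p12}
C dims 9,18,19,10; δ0: rk 7, SNF 1^7; δ1: rk 11, SNF 1^11; δ2: rk 8, SNF 1^8
degree 0: 9−7−0 = 2 → Ȟ^0 ≅ Z^2
degree 1: 18−11−7 = 0 → Ȟ^1 ≅ 0
degree 2: 19−8−11 = 0 → Ȟ^2 ≅ 0


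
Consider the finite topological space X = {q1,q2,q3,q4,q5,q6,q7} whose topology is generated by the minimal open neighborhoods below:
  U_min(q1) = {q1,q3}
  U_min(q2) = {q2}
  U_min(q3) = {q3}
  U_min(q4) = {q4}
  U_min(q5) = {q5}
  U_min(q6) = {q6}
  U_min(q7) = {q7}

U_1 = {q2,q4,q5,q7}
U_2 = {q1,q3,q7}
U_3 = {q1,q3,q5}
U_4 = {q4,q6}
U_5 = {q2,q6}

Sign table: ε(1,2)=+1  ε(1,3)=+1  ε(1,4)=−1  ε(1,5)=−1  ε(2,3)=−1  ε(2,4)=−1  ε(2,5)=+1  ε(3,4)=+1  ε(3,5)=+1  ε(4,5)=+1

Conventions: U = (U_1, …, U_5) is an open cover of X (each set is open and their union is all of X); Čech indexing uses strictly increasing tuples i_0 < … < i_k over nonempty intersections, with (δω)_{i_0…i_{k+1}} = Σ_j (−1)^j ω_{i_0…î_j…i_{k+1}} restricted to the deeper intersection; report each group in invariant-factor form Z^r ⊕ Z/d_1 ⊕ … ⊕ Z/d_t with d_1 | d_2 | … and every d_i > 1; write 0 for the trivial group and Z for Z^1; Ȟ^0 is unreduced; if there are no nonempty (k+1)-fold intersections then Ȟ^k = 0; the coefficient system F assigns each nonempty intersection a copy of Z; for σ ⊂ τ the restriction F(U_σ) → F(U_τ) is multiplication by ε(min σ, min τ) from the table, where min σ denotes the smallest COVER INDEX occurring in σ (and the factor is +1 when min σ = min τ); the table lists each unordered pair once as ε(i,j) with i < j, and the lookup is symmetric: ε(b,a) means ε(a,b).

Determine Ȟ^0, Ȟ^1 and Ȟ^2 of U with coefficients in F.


Ȟ^0 ≅ 0; Ȟ^1 ≅ Z ⊕ Z/2; Ȟ^2 ≅ 0

intersection data:
  U12={q7} U13={q5} U14={q4} U15={q2} U23={q1,q3} U45={q6}
C dims 5,6; δ0: rk 5, SNF 1^4·2
Ȟ^0 = (5 − 5) − 0 = 0, so Ȟ^0 ≅ 0
Ȟ^1 = (6 − 0) − 5 = 1 plus torsion [2], so Ȟ^1 ≅ Z ⊕ Z/2
Ȟ^2 = (0 − 0) − 0 = 0, so Ȟ^2 ≅ 0


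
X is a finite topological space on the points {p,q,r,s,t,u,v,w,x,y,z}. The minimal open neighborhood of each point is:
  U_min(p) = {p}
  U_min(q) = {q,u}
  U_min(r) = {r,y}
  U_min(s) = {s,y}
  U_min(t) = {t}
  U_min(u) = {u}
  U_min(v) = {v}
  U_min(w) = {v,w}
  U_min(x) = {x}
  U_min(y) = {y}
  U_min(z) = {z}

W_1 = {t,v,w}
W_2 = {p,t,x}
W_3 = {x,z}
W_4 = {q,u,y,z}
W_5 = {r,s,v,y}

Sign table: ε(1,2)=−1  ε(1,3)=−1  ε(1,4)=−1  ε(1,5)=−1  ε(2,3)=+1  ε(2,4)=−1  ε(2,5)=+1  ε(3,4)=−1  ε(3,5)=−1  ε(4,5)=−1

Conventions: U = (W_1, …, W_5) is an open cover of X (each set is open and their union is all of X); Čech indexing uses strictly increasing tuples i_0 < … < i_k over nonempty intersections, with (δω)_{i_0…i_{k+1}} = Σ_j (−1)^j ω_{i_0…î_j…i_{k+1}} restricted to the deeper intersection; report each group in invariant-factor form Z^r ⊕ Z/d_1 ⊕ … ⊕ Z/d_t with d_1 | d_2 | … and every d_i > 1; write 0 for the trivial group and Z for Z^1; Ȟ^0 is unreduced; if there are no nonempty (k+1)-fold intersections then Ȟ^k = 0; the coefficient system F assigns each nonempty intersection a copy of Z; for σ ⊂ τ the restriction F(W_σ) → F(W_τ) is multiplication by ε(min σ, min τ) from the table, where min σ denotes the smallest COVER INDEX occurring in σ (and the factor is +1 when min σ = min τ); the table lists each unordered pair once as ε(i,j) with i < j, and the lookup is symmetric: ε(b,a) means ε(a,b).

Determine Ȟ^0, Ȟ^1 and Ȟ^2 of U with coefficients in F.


intersection data:
  W12={t} W15={v} W23={x} W34={z} W45={y}
C dims 5,5; δ0: rk 4, SNF 1^4
Ȟ^0 = (5 − 4) − 0 = 1, so Ȟ^0 ≅ Z
Ȟ^1 = (5 − 0) − 4 = 1, so Ȟ^1 ≅ Z
Ȟ^2 = (0 − 0) − 0 = 0, so Ȟ^2 ≅ 0

Ȟ^0(U;F) ≅ Z; Ȟ^1(U;F) ≅ Z; Ȟ^2(U;F) ≅ 0


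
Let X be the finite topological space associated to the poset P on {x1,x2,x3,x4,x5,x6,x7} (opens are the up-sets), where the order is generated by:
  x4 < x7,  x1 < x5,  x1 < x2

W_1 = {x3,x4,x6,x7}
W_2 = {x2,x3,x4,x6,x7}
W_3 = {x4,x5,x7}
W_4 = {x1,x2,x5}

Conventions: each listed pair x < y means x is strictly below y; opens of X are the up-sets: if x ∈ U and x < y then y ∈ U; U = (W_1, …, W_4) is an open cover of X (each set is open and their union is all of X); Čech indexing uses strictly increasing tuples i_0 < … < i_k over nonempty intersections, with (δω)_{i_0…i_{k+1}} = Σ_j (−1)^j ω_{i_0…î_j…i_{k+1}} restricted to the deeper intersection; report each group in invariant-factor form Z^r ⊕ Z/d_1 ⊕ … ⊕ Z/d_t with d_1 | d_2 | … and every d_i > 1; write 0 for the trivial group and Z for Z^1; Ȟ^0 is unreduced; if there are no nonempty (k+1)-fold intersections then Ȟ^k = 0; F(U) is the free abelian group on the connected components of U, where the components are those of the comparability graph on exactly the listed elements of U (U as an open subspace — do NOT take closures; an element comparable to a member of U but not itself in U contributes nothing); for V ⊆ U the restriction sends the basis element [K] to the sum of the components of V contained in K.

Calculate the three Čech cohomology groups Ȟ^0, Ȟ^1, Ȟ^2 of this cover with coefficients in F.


Ȟ^0(U;F) ≅ Z^4, Ȟ^1(U;F) ≅ 0, Ȟ^2(U;F) ≅ 0

nerve of the cover:
  W12={x3,x4,x6,x7} W13={x4,x7} W23={x4,x7} W24={x2} W34={x5}
  W123={x4,x7}
components per intersection:
  W1: {x3} {x4,x7} {x6}
  W2: {x2} {x3} {x4,x7} {x6}
  W3: {x4,x7} {x5}
  W4: {x1,x2,x5}
  W12: {x3} {x4,x7} {x6}
  W13: {x4,x7}
  W23: {x4,x7}
  W24: {x2}
  W34: {x5}
  W123: {x4,x7}
C dims 10,7,1; δ0: rk 6, SNF 1^6; δ1: rk 1, SNF 1^1
Ȟ^0 = (10 − 6) − 0 = 4, so Ȟ^0 ≅ Z^4
Ȟ^1 = (7 − 1) − 6 = 0, so Ȟ^1 ≅ 0
Ȟ^2 = (1 − 0) − 1 = 0, so Ȟ^2 ≅ 0


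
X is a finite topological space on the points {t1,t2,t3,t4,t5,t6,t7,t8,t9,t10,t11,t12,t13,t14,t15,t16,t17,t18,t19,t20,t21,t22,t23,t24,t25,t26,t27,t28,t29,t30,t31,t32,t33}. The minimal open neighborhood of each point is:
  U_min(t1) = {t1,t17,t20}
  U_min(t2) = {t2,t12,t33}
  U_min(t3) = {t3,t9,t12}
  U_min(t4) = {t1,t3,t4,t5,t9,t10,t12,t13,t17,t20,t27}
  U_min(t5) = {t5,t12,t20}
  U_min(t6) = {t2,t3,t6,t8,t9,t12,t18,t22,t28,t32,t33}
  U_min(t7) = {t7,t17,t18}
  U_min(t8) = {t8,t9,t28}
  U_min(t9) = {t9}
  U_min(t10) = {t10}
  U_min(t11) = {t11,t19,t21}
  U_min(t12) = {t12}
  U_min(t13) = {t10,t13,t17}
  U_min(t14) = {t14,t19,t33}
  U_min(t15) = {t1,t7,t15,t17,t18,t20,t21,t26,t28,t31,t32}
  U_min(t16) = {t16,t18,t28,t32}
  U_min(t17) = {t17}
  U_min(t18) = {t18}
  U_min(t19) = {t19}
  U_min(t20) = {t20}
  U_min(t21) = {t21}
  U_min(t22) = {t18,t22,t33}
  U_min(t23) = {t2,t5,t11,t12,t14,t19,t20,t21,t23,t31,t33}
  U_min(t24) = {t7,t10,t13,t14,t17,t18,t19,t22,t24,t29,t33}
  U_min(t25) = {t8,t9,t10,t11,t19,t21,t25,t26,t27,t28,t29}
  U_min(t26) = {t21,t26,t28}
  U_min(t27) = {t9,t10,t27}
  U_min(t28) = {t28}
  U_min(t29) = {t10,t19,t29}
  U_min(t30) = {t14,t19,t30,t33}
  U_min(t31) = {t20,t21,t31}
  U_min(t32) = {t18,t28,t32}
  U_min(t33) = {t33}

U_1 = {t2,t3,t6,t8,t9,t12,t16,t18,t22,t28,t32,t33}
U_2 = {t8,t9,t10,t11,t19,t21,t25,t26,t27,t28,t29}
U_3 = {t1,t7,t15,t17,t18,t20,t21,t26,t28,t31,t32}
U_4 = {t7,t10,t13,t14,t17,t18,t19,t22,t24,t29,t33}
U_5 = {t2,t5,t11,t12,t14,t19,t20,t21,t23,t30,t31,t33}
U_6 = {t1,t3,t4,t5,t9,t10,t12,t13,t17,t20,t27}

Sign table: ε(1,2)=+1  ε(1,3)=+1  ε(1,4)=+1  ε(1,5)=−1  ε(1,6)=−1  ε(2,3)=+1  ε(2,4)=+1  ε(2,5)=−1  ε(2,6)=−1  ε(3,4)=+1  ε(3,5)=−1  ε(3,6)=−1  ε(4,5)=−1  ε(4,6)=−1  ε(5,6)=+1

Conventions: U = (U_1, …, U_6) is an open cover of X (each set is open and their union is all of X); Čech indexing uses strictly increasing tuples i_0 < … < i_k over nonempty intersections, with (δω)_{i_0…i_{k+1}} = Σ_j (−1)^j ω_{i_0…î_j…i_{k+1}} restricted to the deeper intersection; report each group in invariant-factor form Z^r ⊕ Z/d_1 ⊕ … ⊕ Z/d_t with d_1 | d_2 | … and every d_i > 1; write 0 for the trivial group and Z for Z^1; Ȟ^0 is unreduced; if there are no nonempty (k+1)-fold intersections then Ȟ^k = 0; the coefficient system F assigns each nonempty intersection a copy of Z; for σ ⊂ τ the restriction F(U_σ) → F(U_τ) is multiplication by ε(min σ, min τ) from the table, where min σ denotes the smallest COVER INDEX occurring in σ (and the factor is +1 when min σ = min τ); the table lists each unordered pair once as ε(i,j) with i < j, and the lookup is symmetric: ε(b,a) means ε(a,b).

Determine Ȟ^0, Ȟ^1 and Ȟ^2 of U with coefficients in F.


Ȟ^0 ≅ Z,  Ȟ^1 ≅ 0,  Ȟ^2 ≅ Z/2

nerve of the cover:
  U12={t8,t9,t28} U13={t18,t28,t32} U14={t18,t22,t33} U15={t2,t12,t33} U16={t3,t9,t12} U23={t21,t26,t28} U24={t10,t19,t29} U25={t11,t19,t21} U26={t9,t10,t27} U34={t7,t17,t18} U35={t20,t21,t31} U36={t1,t17,t20} U45={t14,t19,t33} U46={t10,t13,t17} U56={t5,t12,t20}
  U123={t28} U126={t9} U134={t18} U145={t33} U156={t12} U235={t21} U245={t19} U246={t10} U346={t17} U356={t20}
C dims 6,15,10; δ0: rk 5, SNF 1^5; δ1: rk 10, SNF 1^9·2
Ȟ^0 = (6 − 5) − 0 = 1, so Ȟ^0 ≅ Z
Ȟ^1 = (15 − 10) − 5 = 0, so Ȟ^1 ≅ 0
Ȟ^2 = (10 − 0) − 10 = 0 plus torsion [2], so Ȟ^2 ≅ Z/2


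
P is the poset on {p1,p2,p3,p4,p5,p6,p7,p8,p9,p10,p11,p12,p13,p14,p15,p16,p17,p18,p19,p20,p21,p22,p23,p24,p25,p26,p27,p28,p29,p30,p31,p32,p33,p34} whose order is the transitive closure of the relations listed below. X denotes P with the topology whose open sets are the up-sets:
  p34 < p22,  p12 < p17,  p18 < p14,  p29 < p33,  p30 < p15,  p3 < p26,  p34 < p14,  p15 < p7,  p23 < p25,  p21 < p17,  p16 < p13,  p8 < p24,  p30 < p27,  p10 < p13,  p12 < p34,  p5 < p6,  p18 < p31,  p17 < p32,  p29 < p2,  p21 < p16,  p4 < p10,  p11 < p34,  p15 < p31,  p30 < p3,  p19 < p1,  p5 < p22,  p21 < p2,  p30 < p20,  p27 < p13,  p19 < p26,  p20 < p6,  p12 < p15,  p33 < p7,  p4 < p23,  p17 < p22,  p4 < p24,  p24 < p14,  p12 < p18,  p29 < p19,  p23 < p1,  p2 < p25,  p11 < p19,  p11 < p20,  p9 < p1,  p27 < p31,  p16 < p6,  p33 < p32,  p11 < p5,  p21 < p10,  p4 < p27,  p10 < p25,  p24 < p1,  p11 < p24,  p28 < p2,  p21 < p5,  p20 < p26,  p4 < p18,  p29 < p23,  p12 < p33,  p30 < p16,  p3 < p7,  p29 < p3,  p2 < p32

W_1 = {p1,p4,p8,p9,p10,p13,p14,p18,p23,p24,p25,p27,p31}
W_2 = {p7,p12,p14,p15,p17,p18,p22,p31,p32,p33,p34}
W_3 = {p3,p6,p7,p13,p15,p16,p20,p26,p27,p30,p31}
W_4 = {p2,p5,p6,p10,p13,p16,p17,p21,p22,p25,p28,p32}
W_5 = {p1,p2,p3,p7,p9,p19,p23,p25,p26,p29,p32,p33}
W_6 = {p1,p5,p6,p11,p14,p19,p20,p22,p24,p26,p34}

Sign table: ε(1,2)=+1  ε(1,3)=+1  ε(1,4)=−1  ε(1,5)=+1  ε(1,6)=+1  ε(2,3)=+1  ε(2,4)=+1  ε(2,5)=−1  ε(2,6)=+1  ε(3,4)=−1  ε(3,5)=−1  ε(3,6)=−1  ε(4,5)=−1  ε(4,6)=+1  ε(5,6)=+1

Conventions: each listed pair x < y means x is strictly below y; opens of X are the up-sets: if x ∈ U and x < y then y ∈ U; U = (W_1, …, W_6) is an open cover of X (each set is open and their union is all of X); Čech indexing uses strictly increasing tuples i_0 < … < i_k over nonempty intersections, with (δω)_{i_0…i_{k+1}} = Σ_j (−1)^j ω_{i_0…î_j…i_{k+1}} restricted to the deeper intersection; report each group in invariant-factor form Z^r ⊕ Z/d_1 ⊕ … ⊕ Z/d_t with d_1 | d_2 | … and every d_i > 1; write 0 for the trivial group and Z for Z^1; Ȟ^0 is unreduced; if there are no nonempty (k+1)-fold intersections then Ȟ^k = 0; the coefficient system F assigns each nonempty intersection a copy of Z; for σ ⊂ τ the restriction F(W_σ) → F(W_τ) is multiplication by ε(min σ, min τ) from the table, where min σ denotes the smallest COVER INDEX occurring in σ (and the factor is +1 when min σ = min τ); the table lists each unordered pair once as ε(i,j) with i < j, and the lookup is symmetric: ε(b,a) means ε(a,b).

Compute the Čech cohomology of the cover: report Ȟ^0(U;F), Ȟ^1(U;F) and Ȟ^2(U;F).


intersection data:
  W12={p14,p18,p31} W13={p13,p27,p31} W14={p10,p13,p25} W15={p1,p9,p23,p25} W16={p1,p14,p24} W23={p7,p15,p31} W24={p17,p22,p32} W25={p7,p32,p33} W26={p14,p22,p34} W34={p6,p13,p16} W35={p3,p7,p26} W36={p6,p20,p26} W45={p2,p25,p32} W46={p5,p6,p22} W56={p1,p19,p26}
  W123={p31} W126={p14} W134={p13} W145={p25} W156={p1} W235={p7} W245={p32} W246={p22} W346={p6} W356={p26}
C dims 6,15,10; δ0: rk 6, SNF 1^5·2; δ1: rk 9, SNF 1^9
Ȟ^0 = (6 − 6) − 0 = 0, so Ȟ^0 ≅ 0
Ȟ^1 = (15 − 9) − 6 = 0 plus torsion [2], so Ȟ^1 ≅ Z/2
Ȟ^2 = (10 − 0) − 9 = 1, so Ȟ^2 ≅ Z

Ȟ^0(U;F) ≅ 0,  Ȟ^1(U;F) ≅ Z/2,  Ȟ^2(U;F) ≅ Z


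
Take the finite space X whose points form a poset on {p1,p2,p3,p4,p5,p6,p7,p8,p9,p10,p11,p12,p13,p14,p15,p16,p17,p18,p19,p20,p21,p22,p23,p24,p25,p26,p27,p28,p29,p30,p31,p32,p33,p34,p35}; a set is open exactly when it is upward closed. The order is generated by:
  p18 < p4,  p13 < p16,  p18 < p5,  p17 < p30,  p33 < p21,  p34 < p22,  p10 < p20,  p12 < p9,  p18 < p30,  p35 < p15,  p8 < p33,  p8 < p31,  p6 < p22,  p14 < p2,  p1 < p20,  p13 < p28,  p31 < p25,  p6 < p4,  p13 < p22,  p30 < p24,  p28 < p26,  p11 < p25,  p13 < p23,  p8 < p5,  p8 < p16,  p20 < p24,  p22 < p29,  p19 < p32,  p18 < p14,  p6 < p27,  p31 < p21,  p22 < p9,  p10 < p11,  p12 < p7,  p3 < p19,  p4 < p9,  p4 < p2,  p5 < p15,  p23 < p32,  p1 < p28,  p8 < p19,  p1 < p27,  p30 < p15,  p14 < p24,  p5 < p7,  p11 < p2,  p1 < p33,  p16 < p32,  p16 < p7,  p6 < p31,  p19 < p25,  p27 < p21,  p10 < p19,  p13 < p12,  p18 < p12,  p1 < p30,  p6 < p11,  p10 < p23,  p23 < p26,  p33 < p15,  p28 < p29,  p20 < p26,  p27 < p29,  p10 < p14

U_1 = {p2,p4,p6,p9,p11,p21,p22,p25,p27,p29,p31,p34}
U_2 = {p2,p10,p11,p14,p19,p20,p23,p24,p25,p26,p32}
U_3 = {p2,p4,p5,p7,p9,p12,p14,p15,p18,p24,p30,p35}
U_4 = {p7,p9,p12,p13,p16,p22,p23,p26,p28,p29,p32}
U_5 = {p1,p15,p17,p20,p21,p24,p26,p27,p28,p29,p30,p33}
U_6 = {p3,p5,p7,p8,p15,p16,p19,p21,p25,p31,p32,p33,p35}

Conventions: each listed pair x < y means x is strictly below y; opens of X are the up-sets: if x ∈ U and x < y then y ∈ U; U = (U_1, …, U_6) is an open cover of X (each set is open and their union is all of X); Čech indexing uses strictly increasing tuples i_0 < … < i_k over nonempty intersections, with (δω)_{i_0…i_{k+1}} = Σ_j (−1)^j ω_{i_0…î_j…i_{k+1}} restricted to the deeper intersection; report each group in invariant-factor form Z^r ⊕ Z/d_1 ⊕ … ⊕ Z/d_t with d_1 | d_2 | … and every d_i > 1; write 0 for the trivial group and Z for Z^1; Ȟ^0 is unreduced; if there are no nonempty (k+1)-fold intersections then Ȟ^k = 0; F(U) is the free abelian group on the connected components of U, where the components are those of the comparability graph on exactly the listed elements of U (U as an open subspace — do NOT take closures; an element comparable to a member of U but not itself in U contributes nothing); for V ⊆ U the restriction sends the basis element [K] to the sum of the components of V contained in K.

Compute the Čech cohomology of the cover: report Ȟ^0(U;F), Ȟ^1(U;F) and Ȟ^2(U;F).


Ȟ^0(U;F) ≅ Z, Ȟ^1(U;F) ≅ 0, Ȟ^2(U;F) ≅ Z/2

nonempty overlaps:
  U12={p2,p11,p25} U13={p2,p4,p9} U14={p9,p22,p29} U15={p21,p27,p29} U16={p21,p25,p31} U23={p2,p14,p24} U24={p23,p26,p32} U25={p20,p24,p26} U26={p19,p25,p32} U34={p7,p9,p12} U35={p15,p24,p30} U36={p5,p7,p15,p35} U45={p26,p28,p29} U46={p7,p16,p32} U56={p15,p21,p33}
  U123={p2} U126={p25} U134={p9} U145={p29} U156={p21} U235={p24} U245={p26} U246={p32} U346={p7} U356={p15}
components per intersection:
  U1: {p2,p4,p6,p9,p11,p21,p22,p25,p27,p29,p31,p34}
  U2: {p2,p10,p11,p14,p19,p20,p23,p24,p25,p26,p32}
  U3: {p2,p4,p5,p7,p9,p12,p14,p15,p18,p24,p30,p35}
  U4: {p7,p9,p12,p13,p16,p22,p23,p26,p28,p29,p32}
  U5: {p1,p15,p17,p20,p21,p24,p26,p27,p28,p29,p30,p33}
  U6: {p3,p5,p7,p8,p15,p16,p19,p21,p25,p31,p32,p33,p35}
  U12: {p2,p11,p25}
  U13: {p2,p4,p9}
  U14: {p9,p22,p29}
  U15: {p21,p27,p29}
  U16: {p21,p25,p31}
  U23: {p2,p14,p24}
  U24: {p23,p26,p32}
  U25: {p20,p24,p26}
  U26: {p19,p25,p32}
  U34: {p7,p9,p12}
  U35: {p15,p24,p30}
  U36: {p5,p7,p15,p35}
  U45: {p26,p28,p29}
  U46: {p7,p16,p32}
  U56: {p15,p21,p33}
  U123: {p2}
  U126: {p25}
  U134: {p9}
  U145: {p29}
  U156: {p21}
  U235: {p24}
  U245: {p26}
  U246: {p32}
  U346: {p7}
  U356: {p15}
C dims 6,15,10; δ0: rk 5, SNF 1^5; δ1: rk 10, SNF 1^9·2
degree 0: 6−5−0 = 1 → Ȟ^0 ≅ Z
degree 1: 15−10−5 = 0 → Ȟ^1 ≅ 0
degree 2: 10−0−10 = 0 plus torsion [2] → Ȟ^2 ≅ Z/2


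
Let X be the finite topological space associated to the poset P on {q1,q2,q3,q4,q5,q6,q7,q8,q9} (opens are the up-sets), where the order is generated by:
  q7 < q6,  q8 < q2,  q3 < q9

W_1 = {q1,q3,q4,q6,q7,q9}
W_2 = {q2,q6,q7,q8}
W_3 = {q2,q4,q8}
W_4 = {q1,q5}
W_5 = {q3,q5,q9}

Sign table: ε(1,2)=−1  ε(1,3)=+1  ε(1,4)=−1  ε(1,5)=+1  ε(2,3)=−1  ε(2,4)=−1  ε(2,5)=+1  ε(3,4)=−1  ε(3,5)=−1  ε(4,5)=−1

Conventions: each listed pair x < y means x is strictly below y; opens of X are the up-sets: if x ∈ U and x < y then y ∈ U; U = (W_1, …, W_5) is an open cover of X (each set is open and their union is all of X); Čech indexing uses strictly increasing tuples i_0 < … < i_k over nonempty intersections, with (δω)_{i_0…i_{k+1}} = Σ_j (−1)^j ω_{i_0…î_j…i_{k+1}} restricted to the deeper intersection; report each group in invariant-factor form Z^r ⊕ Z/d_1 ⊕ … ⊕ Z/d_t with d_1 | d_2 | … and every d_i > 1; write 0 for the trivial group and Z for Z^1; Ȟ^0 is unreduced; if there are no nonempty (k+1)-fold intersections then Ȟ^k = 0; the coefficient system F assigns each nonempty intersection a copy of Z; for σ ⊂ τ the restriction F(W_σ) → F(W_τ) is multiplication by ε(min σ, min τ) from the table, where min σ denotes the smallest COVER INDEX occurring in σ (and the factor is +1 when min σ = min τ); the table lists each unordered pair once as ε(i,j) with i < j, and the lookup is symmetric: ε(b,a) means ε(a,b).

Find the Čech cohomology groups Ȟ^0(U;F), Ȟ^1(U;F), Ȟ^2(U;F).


nerve simplices:
  W12={q6,q7} W13={q4} W14={q1} W15={q3,q9} W23={q2,q8} W45={q5}
C dims 5,6; δ0: rk 4, SNF 1^4
degree 0: 5−4−0 = 1 → Ȟ^0 ≅ Z
degree 1: 6−0−4 = 2 → Ȟ^1 ≅ Z^2
degree 2: 0−0−0 = 0 → Ȟ^2 ≅ 0

Ȟ^0 = Z, Ȟ^1 = Z^2, Ȟ^2 = 0


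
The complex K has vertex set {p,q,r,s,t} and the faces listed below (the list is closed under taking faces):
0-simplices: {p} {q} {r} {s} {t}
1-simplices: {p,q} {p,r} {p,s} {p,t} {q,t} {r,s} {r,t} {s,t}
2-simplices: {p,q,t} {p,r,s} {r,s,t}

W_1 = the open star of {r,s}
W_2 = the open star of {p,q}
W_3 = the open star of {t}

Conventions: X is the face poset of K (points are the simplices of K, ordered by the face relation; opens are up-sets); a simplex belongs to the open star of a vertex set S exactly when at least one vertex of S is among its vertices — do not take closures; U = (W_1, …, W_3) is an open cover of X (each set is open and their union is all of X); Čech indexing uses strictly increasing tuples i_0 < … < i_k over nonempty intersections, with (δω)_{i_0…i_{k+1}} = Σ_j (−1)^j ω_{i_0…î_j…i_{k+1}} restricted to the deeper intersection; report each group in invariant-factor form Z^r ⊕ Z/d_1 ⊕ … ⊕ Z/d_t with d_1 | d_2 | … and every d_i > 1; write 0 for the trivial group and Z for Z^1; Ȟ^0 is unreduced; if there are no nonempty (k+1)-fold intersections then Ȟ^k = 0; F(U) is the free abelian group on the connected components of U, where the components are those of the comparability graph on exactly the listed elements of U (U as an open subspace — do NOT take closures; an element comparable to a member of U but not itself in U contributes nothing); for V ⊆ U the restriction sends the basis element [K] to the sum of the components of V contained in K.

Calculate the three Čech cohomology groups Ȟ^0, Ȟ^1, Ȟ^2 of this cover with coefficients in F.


Ȟ^0 ≅ Z, Ȟ^1 ≅ Z, Ȟ^2 ≅ 0

cover nerve:
  W1={{r},{s},{p,r},{p,s},{r,s},{r,t},{s,t},{p,r,s},{r,s,t}} W2={{p},{q},{p,q},{p,r},{p,s},{p,t},{q,t},{p,q,t},{p,r,s}} W3={{t},{p,t},{q,t},{r,t},{s,t},{p,q,t},{r,s,t}}
  W12={{p,r},{p,s},{p,r,s}} W13={{r,t},{s,t},{r,s,t}} W23={{p,t},{q,t},{p,q,t}}
components per intersection:
  W1: {{r},{s},{p,r},{p,s},{r,s},{r,t},{s,t},{p,r,s},{r,s,t}}
  W2: {{p},{q},{p,q},{p,r},{p,s},{p,t},{q,t},{p,q,t},{p,r,s}}
  W3: {{t},{p,t},{q,t},{r,t},{s,t},{p,q,t},{r,s,t}}
  W12: {{p,r},{p,s},{p,r,s}}
  W13: {{r,t},{s,t},{r,s,t}}
  W23: {{p,t},{q,t},{p,q,t}}
C dims 3,3; δ0: rk 2, SNF 1^2
Ȟ^0: (3−2)−0=1 ⇒ Z
Ȟ^1: (3−0)−2=1 ⇒ Z
Ȟ^2: (0−0)−0=0 ⇒ 0


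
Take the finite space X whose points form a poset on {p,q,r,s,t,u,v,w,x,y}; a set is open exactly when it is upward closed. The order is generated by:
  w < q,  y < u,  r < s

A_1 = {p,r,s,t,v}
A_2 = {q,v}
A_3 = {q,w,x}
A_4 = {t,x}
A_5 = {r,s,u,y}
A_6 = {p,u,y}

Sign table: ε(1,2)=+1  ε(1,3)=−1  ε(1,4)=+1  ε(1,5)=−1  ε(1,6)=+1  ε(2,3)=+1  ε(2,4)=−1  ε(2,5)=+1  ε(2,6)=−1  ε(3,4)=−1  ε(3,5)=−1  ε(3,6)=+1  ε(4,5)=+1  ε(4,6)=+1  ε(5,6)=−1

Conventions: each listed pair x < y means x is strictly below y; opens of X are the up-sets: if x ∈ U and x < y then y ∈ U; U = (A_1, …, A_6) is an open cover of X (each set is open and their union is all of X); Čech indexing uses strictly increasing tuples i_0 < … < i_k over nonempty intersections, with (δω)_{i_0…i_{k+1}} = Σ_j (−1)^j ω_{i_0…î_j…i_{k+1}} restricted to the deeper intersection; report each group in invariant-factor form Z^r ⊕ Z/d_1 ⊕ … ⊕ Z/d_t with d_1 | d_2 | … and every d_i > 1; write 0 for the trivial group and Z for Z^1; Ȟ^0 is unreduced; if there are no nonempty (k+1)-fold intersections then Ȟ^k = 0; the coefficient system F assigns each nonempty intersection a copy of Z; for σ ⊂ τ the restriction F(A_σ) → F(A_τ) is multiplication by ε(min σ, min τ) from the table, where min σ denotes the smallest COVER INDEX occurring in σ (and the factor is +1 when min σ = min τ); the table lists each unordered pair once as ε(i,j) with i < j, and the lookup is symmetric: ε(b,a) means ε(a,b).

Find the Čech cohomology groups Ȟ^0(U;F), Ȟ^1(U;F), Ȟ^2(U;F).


Ȟ^0 = 0, Ȟ^1 = Z ⊕ Z/2 and Ȟ^2 = 0

nonempty intersections:
  A12={v} A14={t} A15={r,s} A16={p} A23={q} A34={x} A56={u,y}
C dims 6,7; δ0: rk 6, SNF 1^5·2
Ȟ^0: (6−6)−0=0 ⇒ 0
Ȟ^1: (7−0)−6=1 plus torsion [2] ⇒ Z ⊕ Z/2
Ȟ^2: (0−0)−0=0 ⇒ 0


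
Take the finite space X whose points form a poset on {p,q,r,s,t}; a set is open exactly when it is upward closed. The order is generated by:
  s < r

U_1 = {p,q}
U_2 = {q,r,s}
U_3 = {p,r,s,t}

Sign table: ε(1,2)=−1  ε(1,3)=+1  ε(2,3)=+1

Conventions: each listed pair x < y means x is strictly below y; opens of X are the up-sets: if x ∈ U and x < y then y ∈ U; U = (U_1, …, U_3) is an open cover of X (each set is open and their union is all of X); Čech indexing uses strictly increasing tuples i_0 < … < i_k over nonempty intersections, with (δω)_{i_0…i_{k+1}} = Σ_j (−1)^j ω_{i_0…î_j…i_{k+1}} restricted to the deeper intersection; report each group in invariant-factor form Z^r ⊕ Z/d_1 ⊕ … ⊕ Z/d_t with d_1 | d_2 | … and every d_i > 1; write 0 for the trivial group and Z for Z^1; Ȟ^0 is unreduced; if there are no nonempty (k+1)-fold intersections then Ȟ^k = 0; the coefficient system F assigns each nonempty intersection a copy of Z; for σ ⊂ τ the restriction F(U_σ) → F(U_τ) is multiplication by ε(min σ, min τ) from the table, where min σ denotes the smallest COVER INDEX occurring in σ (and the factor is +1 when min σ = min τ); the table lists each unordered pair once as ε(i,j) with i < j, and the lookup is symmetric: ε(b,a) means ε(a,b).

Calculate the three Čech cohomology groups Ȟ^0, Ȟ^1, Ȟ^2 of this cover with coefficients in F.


nonempty overlaps:
  U12={q} U13={p} U23={r,s}
C dims 3,3; δ0: rk 3, SNF 1^2·2
degree 0: 3−3−0 = 0 → Ȟ^0 ≅ 0
degree 1: 3−0−3 = 0 plus torsion [2] → Ȟ^1 ≅ Z/2
degree 2: 0−0−0 = 0 → Ȟ^2 ≅ 0

Ȟ^0 ≅ 0, Ȟ^1 ≅ Z/2 and Ȟ^2 ≅ 0


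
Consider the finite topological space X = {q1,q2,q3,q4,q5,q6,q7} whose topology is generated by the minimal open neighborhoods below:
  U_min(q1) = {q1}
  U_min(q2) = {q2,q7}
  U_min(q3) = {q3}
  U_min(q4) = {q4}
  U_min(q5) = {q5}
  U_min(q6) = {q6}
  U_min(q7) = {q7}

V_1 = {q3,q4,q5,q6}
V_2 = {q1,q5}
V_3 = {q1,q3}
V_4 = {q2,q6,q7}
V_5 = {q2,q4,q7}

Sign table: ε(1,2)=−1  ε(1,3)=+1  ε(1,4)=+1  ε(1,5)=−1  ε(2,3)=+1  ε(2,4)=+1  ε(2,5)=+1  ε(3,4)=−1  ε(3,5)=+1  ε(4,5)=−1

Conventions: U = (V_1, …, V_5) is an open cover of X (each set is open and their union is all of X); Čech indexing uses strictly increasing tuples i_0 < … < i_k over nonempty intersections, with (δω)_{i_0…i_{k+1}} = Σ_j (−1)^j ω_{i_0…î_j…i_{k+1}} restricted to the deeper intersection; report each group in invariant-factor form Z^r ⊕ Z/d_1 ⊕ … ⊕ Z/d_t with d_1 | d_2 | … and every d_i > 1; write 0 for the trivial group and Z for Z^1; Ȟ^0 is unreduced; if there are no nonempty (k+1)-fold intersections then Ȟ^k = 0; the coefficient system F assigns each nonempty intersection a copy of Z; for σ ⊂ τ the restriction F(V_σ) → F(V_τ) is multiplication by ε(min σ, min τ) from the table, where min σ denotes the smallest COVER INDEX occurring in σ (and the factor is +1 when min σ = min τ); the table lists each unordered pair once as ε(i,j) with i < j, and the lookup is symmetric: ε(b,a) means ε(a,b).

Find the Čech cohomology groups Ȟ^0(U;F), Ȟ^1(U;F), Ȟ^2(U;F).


Ȟ^0(U;F) ≅ 0, Ȟ^1(U;F) ≅ Z ⊕ Z/2 and Ȟ^2(U;F) ≅ 0

intersection data:
  V12={q5} V13={q3} V14={q6} V15={q4} V23={q1} V45={q2,q7}
C dims 5,6; δ0: rk 5, SNF 1^4·2
Ȟ^0 = (5 − 5) − 0 = 0, so Ȟ^0 ≅ 0
Ȟ^1 = (6 − 0) − 5 = 1 plus torsion [2], so Ȟ^1 ≅ Z ⊕ Z/2
Ȟ^2 = (0 − 0) − 0 = 0, so Ȟ^2 ≅ 0
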